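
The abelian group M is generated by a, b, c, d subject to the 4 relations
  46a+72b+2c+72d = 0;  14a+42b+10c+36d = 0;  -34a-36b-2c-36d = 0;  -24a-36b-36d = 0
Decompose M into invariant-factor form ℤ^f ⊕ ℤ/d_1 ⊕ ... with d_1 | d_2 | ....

rank_ℚ(R)=4; free=4−4=0
SNF(R) diag = [2, 6, 12, 36] → torsion [2, 6, 12, 36]

Answer: M ≅ ℤ/2 ⊕ ℤ/6 ⊕ ℤ/12 ⊕ ℤ/36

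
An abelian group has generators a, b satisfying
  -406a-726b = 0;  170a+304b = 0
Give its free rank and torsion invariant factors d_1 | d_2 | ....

Answer: M ≅ ℤ/2 ⊕ ℤ/2

Derivation:
rank_ℚ(R)=2; free=2−2=0
SNF(R) diag = [2, 2] → torsion [2, 2]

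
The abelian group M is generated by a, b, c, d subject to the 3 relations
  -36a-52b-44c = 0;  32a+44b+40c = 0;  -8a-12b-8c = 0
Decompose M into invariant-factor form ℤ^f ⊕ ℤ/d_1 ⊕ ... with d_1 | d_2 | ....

rank_ℚ(R)=3; free=4−3=1
SNF(R) diag = [4, 4, 8] → torsion [4, 4, 8]

Answer: M ≅ ℤ^1 ⊕ ℤ/4 ⊕ ℤ/4 ⊕ ℤ/8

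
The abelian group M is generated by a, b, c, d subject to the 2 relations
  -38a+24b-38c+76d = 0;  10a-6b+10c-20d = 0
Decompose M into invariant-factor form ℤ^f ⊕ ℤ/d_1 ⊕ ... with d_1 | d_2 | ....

Answer: M ≅ ℤ^2 ⊕ ℤ/2 ⊕ ℤ/6

Derivation:
rank_ℚ(R)=2; free=4−2=2
SNF(R) diag = [2, 6] → torsion [2, 6]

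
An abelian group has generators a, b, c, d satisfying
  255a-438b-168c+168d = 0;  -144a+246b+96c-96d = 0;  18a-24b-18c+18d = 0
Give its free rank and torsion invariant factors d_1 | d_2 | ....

rank_ℚ(R)=3; free=4−3=1
SNF(R) diag = [3, 6, 6] → torsion [3, 6, 6]

Answer: M ≅ ℤ^1 ⊕ ℤ/3 ⊕ ℤ/6 ⊕ ℤ/6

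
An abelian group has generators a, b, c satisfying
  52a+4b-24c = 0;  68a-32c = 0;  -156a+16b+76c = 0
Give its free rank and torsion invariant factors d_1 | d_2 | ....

Answer: M ≅ ℤ/4 ⊕ ℤ/4 ⊕ ℤ/12

Derivation:
rank_ℚ(R)=3; free=3−3=0
SNF(R) diag = [4, 4, 12] → torsion [4, 4, 12]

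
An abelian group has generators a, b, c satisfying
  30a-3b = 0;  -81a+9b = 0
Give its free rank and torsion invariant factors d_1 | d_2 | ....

rank_ℚ(R)=2; free=3−2=1
SNF(R) diag = [3, 9] → torsion [3, 9]

Answer: M ≅ ℤ^1 ⊕ ℤ/3 ⊕ ℤ/9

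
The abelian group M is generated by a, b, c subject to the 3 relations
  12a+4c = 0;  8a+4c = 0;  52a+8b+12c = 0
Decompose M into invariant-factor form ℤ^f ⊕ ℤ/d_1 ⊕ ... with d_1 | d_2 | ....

Answer: M ≅ ℤ/4 ⊕ ℤ/4 ⊕ ℤ/8

Derivation:
rank_ℚ(R)=3; free=3−3=0
SNF(R) diag = [4, 4, 8] → torsion [4, 4, 8]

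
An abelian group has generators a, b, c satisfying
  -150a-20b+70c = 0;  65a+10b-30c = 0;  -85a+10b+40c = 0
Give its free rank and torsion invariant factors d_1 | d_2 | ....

Answer: M ≅ ℤ/5 ⊕ ℤ/10 ⊕ ℤ/20

Derivation:
rank_ℚ(R)=3; free=3−3=0
SNF(R) diag = [5, 10, 20] → torsion [5, 10, 20]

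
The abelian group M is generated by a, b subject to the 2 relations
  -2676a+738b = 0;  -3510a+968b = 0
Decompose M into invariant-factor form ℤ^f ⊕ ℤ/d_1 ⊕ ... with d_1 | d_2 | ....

Answer: M ≅ ℤ/2 ⊕ ℤ/6

Derivation:
rank_ℚ(R)=2; free=2−2=0
SNF(R) diag = [2, 6] → torsion [2, 6]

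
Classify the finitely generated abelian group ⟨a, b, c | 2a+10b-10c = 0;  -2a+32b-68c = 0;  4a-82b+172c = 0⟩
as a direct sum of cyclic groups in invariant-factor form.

rank_ℚ(R)=3; free=3−3=0
SNF(R) diag = [2, 6, 18] → torsion [2, 6, 18]

Answer: M ≅ ℤ/2 ⊕ ℤ/6 ⊕ ℤ/18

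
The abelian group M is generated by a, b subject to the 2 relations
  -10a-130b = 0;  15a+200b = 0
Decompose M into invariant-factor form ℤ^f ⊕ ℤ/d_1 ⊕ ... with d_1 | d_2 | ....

rank_ℚ(R)=2; free=2−2=0
SNF(R) diag = [5, 10] → torsion [5, 10]

Answer: M ≅ ℤ/5 ⊕ ℤ/10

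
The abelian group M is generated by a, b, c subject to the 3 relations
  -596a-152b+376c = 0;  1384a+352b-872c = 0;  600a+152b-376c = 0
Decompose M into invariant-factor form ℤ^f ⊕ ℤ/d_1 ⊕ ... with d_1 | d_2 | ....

rank_ℚ(R)=3; free=3−3=0
SNF(R) diag = [4, 8, 24] → torsion [4, 8, 24]

Answer: M ≅ ℤ/4 ⊕ ℤ/8 ⊕ ℤ/24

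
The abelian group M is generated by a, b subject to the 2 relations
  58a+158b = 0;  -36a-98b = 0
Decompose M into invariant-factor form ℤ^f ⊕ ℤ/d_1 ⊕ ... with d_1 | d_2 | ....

rank_ℚ(R)=2; free=2−2=0
SNF(R) diag = [2, 2] → torsion [2, 2]

Answer: M ≅ ℤ/2 ⊕ ℤ/2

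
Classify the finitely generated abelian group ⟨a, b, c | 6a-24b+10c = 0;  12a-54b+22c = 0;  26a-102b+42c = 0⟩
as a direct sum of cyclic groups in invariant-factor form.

Answer: M ≅ ℤ/2 ⊕ ℤ/2 ⊕ ℤ/6

Derivation:
rank_ℚ(R)=3; free=3−3=0
SNF(R) diag = [2, 2, 6] → torsion [2, 2, 6]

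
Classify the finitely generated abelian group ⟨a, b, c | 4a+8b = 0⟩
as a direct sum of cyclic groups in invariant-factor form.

rank_ℚ(R)=1; free=3−1=2
SNF(R) diag = [4] → torsion [4]

Answer: M ≅ ℤ^2 ⊕ ℤ/4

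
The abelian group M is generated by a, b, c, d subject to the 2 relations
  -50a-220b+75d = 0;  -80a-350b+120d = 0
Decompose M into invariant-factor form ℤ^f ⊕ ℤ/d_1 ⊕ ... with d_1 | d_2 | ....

rank_ℚ(R)=2; free=4−2=2
SNF(R) diag = [5, 10] → torsion [5, 10]

Answer: M ≅ ℤ^2 ⊕ ℤ/5 ⊕ ℤ/10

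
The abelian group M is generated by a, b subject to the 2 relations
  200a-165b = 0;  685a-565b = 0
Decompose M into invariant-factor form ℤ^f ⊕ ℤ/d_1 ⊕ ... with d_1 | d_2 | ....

rank_ℚ(R)=2; free=2−2=0
SNF(R) diag = [5, 5] → torsion [5, 5]

Answer: M ≅ ℤ/5 ⊕ ℤ/5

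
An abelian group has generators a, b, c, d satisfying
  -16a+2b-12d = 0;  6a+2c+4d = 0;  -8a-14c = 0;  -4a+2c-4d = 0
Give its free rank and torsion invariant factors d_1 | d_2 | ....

rank_ℚ(R)=4; free=4−4=0
SNF(R) diag = [2, 2, 2, 4] → torsion [2, 2, 2, 4]

Answer: M ≅ ℤ/2 ⊕ ℤ/2 ⊕ ℤ/2 ⊕ ℤ/4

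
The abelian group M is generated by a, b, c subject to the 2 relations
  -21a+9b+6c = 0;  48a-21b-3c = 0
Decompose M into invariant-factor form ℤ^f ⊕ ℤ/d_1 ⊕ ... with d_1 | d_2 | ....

rank_ℚ(R)=2; free=3−2=1
SNF(R) diag = [3, 3] → torsion [3, 3]

Answer: M ≅ ℤ^1 ⊕ ℤ/3 ⊕ ℤ/3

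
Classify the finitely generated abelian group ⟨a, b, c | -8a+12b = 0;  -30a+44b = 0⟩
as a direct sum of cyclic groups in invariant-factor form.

Answer: M ≅ ℤ^1 ⊕ ℤ/2 ⊕ ℤ/4

Derivation:
rank_ℚ(R)=2; free=3−2=1
SNF(R) diag = [2, 4] → torsion [2, 4]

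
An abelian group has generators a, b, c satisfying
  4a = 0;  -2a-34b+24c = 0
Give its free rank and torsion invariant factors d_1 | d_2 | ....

Answer: M ≅ ℤ^1 ⊕ ℤ/2 ⊕ ℤ/4

Derivation:
rank_ℚ(R)=2; free=3−2=1
SNF(R) diag = [2, 4] → torsion [2, 4]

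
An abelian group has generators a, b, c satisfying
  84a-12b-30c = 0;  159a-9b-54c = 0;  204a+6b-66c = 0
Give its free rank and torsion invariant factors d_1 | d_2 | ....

Answer: M ≅ ℤ/3 ⊕ ℤ/6 ⊕ ℤ/18

Derivation:
rank_ℚ(R)=3; free=3−3=0
SNF(R) diag = [3, 6, 18] → torsion [3, 6, 18]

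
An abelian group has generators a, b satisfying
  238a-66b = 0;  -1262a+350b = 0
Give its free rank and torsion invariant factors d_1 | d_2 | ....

Answer: M ≅ ℤ/2 ⊕ ℤ/4

Derivation:
rank_ℚ(R)=2; free=2−2=0
SNF(R) diag = [2, 4] → torsion [2, 4]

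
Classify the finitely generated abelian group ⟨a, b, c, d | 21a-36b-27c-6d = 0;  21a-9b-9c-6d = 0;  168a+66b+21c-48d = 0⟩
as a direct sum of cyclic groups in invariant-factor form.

Answer: M ≅ ℤ^1 ⊕ ℤ/3 ⊕ ℤ/3 ⊕ ℤ/9

Derivation:
rank_ℚ(R)=3; free=4−3=1
SNF(R) diag = [3, 3, 9] → torsion [3, 3, 9]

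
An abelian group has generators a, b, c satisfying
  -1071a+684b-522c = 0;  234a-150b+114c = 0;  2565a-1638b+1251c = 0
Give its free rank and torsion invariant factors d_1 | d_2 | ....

rank_ℚ(R)=3; free=3−3=0
SNF(R) diag = [3, 9, 18] → torsion [3, 9, 18]

Answer: M ≅ ℤ/3 ⊕ ℤ/9 ⊕ ℤ/18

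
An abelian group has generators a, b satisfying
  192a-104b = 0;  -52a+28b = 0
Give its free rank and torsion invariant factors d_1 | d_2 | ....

rank_ℚ(R)=2; free=2−2=0
SNF(R) diag = [4, 8] → torsion [4, 8]

Answer: M ≅ ℤ/4 ⊕ ℤ/8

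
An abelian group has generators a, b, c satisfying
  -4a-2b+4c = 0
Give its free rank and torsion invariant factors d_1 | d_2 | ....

Answer: M ≅ ℤ^2 ⊕ ℤ/2

Derivation:
rank_ℚ(R)=1; free=3−1=2
SNF(R) diag = [2] → torsion [2]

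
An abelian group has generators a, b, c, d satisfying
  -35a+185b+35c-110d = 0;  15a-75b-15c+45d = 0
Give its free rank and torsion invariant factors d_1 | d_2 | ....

Answer: M ≅ ℤ^2 ⊕ ℤ/5 ⊕ ℤ/15

Derivation:
rank_ℚ(R)=2; free=4−2=2
SNF(R) diag = [5, 15] → torsion [5, 15]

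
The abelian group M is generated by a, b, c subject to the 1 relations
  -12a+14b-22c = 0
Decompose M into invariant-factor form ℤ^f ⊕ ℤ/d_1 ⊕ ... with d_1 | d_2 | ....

rank_ℚ(R)=1; free=3−1=2
SNF(R) diag = [2] → torsion [2]

Answer: M ≅ ℤ^2 ⊕ ℤ/2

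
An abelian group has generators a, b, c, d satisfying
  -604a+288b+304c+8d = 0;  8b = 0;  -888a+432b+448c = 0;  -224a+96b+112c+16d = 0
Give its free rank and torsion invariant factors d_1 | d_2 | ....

rank_ℚ(R)=4; free=4−4=0
SNF(R) diag = [4, 8, 16, 48] → torsion [4, 8, 16, 48]

Answer: M ≅ ℤ/4 ⊕ ℤ/8 ⊕ ℤ/16 ⊕ ℤ/48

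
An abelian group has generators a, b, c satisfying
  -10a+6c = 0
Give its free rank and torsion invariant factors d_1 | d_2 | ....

rank_ℚ(R)=1; free=3−1=2
SNF(R) diag = [2] → torsion [2]

Answer: M ≅ ℤ^2 ⊕ ℤ/2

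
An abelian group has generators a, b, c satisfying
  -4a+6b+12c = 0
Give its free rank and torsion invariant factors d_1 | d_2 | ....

Answer: M ≅ ℤ^2 ⊕ ℤ/2

Derivation:
rank_ℚ(R)=1; free=3−1=2
SNF(R) diag = [2] → torsion [2]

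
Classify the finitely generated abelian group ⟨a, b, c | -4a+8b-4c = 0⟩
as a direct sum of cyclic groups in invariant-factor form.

Answer: M ≅ ℤ^2 ⊕ ℤ/4

Derivation:
rank_ℚ(R)=1; free=3−1=2
SNF(R) diag = [4] → torsion [4]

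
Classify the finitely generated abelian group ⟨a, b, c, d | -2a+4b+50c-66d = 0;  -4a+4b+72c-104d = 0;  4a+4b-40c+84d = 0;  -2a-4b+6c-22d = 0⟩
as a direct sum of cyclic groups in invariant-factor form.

rank_ℚ(R)=4; free=4−4=0
SNF(R) diag = [2, 4, 12, 12] → torsion [2, 4, 12, 12]

Answer: M ≅ ℤ/2 ⊕ ℤ/4 ⊕ ℤ/12 ⊕ ℤ/12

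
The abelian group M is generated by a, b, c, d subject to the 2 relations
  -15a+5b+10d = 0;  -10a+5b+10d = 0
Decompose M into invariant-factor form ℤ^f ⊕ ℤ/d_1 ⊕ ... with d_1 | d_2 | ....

Answer: M ≅ ℤ^2 ⊕ ℤ/5 ⊕ ℤ/5

Derivation:
rank_ℚ(R)=2; free=4−2=2
SNF(R) diag = [5, 5] → torsion [5, 5]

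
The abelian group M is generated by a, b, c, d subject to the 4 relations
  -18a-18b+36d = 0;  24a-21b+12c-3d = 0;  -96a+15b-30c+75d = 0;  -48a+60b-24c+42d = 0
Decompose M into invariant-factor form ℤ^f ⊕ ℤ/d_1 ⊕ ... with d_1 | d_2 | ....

Answer: M ≅ ℤ/3 ⊕ ℤ/6 ⊕ ℤ/18 ⊕ ℤ/18

Derivation:
rank_ℚ(R)=4; free=4−4=0
SNF(R) diag = [3, 6, 18, 18] → torsion [3, 6, 18, 18]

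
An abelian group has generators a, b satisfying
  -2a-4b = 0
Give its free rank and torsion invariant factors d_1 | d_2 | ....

rank_ℚ(R)=1; free=2−1=1
SNF(R) diag = [2] → torsion [2]

Answer: M ≅ ℤ^1 ⊕ ℤ/2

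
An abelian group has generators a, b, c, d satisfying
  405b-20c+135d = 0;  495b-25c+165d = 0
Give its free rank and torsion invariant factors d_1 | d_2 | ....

Answer: M ≅ ℤ^2 ⊕ ℤ/5 ⊕ ℤ/15

Derivation:
rank_ℚ(R)=2; free=4−2=2
SNF(R) diag = [5, 15] → torsion [5, 15]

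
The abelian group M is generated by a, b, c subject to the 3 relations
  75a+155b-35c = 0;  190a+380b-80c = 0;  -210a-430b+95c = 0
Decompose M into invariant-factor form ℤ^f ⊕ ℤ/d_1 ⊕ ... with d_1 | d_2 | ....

Answer: M ≅ ℤ/5 ⊕ ℤ/5 ⊕ ℤ/10

Derivation:
rank_ℚ(R)=3; free=3−3=0
SNF(R) diag = [5, 5, 10] → torsion [5, 5, 10]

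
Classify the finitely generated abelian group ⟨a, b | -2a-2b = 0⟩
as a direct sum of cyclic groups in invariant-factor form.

Answer: M ≅ ℤ^1 ⊕ ℤ/2

Derivation:
rank_ℚ(R)=1; free=2−1=1
SNF(R) diag = [2] → torsion [2]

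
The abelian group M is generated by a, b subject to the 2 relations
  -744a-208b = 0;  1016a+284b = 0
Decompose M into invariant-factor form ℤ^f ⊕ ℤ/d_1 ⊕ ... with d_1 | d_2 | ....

Answer: M ≅ ℤ/4 ⊕ ℤ/8

Derivation:
rank_ℚ(R)=2; free=2−2=0
SNF(R) diag = [4, 8] → torsion [4, 8]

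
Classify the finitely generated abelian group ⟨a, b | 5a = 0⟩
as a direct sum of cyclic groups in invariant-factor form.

Answer: M ≅ ℤ^1 ⊕ ℤ/5

Derivation:
rank_ℚ(R)=1; free=2−1=1
SNF(R) diag = [5] → torsion [5]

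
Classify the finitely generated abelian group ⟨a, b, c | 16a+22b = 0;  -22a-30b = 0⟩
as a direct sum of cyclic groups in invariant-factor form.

rank_ℚ(R)=2; free=3−2=1
SNF(R) diag = [2, 2] → torsion [2, 2]

Answer: M ≅ ℤ^1 ⊕ ℤ/2 ⊕ ℤ/2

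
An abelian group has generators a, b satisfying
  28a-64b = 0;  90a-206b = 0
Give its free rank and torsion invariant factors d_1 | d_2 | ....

Answer: M ≅ ℤ/2 ⊕ ℤ/4

Derivation:
rank_ℚ(R)=2; free=2−2=0
SNF(R) diag = [2, 4] → torsion [2, 4]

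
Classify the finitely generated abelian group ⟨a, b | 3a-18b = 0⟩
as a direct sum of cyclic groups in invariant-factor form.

rank_ℚ(R)=1; free=2−1=1
SNF(R) diag = [3] → torsion [3]

Answer: M ≅ ℤ^1 ⊕ ℤ/3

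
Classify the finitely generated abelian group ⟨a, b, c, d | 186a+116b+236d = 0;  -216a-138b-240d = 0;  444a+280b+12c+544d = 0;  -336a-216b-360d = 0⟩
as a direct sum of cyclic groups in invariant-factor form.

Answer: M ≅ ℤ/2 ⊕ ℤ/6 ⊕ ℤ/12 ⊕ ℤ/24

Derivation:
rank_ℚ(R)=4; free=4−4=0
SNF(R) diag = [2, 6, 12, 24] → torsion [2, 6, 12, 24]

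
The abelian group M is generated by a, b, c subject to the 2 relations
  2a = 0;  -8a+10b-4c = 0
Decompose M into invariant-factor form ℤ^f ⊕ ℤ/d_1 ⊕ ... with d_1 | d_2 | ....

Answer: M ≅ ℤ^1 ⊕ ℤ/2 ⊕ ℤ/2

Derivation:
rank_ℚ(R)=2; free=3−2=1
SNF(R) diag = [2, 2] → torsion [2, 2]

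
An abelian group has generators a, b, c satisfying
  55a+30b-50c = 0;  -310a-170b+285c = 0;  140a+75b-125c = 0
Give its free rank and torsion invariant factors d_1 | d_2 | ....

rank_ℚ(R)=3; free=3−3=0
SNF(R) diag = [5, 5, 5] → torsion [5, 5, 5]

Answer: M ≅ ℤ/5 ⊕ ℤ/5 ⊕ ℤ/5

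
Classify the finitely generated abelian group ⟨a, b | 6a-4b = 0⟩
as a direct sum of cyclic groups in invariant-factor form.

Answer: M ≅ ℤ^1 ⊕ ℤ/2

Derivation:
rank_ℚ(R)=1; free=2−1=1
SNF(R) diag = [2] → torsion [2]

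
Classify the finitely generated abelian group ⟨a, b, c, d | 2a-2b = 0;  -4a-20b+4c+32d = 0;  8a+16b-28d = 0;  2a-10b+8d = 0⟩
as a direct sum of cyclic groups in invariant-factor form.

Answer: M ≅ ℤ/2 ⊕ ℤ/4 ⊕ ℤ/4 ⊕ ℤ/8

Derivation:
rank_ℚ(R)=4; free=4−4=0
SNF(R) diag = [2, 4, 4, 8] → torsion [2, 4, 4, 8]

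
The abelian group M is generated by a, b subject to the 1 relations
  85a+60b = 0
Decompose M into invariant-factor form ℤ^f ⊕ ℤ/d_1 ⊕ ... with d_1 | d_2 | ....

Answer: M ≅ ℤ^1 ⊕ ℤ/5

Derivation:
rank_ℚ(R)=1; free=2−1=1
SNF(R) diag = [5] → torsion [5]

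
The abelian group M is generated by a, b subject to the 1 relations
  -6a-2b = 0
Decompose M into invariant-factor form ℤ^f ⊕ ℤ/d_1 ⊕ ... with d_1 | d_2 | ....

Answer: M ≅ ℤ^1 ⊕ ℤ/2

Derivation:
rank_ℚ(R)=1; free=2−1=1
SNF(R) diag = [2] → torsion [2]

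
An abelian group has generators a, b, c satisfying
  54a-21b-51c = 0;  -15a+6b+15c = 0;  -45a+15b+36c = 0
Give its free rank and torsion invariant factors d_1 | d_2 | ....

Answer: M ≅ ℤ/3 ⊕ ℤ/3 ⊕ ℤ/6

Derivation:
rank_ℚ(R)=3; free=3−3=0
SNF(R) diag = [3, 3, 6] → torsion [3, 3, 6]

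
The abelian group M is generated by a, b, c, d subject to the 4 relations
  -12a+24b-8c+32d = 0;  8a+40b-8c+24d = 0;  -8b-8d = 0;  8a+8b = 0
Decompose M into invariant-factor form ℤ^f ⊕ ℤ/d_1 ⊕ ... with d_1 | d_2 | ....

Answer: M ≅ ℤ/4 ⊕ ℤ/8 ⊕ ℤ/8 ⊕ ℤ/8

Derivation:
rank_ℚ(R)=4; free=4−4=0
SNF(R) diag = [4, 8, 8, 8] → torsion [4, 8, 8, 8]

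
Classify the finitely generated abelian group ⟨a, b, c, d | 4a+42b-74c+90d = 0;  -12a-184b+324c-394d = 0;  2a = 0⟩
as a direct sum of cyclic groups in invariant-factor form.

rank_ℚ(R)=3; free=4−3=1
SNF(R) diag = [2, 2, 2] → torsion [2, 2, 2]

Answer: M ≅ ℤ^1 ⊕ ℤ/2 ⊕ ℤ/2 ⊕ ℤ/2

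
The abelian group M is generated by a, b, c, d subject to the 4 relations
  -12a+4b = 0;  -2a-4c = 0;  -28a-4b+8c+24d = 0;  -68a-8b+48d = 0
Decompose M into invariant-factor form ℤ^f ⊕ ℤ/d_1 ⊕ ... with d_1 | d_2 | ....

Answer: M ≅ ℤ/2 ⊕ ℤ/4 ⊕ ℤ/8 ⊕ ℤ/24

Derivation:
rank_ℚ(R)=4; free=4−4=0
SNF(R) diag = [2, 4, 8, 24] → torsion [2, 4, 8, 24]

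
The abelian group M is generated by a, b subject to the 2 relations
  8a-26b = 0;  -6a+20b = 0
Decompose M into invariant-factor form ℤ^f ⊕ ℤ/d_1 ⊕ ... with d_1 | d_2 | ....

Answer: M ≅ ℤ/2 ⊕ ℤ/2

Derivation:
rank_ℚ(R)=2; free=2−2=0
SNF(R) diag = [2, 2] → torsion [2, 2]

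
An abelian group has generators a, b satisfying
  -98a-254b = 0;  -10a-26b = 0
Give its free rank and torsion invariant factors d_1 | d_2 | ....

rank_ℚ(R)=2; free=2−2=0
SNF(R) diag = [2, 4] → torsion [2, 4]

Answer: M ≅ ℤ/2 ⊕ ℤ/4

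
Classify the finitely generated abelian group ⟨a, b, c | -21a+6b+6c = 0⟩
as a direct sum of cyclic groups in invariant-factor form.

Answer: M ≅ ℤ^2 ⊕ ℤ/3

Derivation:
rank_ℚ(R)=1; free=3−1=2
SNF(R) diag = [3] → torsion [3]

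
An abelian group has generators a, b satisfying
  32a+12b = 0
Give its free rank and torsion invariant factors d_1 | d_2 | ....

Answer: M ≅ ℤ^1 ⊕ ℤ/4

Derivation:
rank_ℚ(R)=1; free=2−1=1
SNF(R) diag = [4] → torsion [4]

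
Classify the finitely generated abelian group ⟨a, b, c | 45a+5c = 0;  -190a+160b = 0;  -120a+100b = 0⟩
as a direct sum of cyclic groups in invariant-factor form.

Answer: M ≅ ℤ/5 ⊕ ℤ/10 ⊕ ℤ/20

Derivation:
rank_ℚ(R)=3; free=3−3=0
SNF(R) diag = [5, 10, 20] → torsion [5, 10, 20]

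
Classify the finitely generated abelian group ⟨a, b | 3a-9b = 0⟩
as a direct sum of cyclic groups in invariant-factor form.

rank_ℚ(R)=1; free=2−1=1
SNF(R) diag = [3] → torsion [3]

Answer: M ≅ ℤ^1 ⊕ ℤ/3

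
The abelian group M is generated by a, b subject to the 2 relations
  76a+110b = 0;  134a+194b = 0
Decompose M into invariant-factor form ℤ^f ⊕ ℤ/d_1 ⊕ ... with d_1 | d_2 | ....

Answer: M ≅ ℤ/2 ⊕ ℤ/2

Derivation:
rank_ℚ(R)=2; free=2−2=0
SNF(R) diag = [2, 2] → torsion [2, 2]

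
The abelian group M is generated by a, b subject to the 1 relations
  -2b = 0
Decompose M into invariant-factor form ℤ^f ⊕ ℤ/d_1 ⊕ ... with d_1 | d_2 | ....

rank_ℚ(R)=1; free=2−1=1
SNF(R) diag = [2] → torsion [2]

Answer: M ≅ ℤ^1 ⊕ ℤ/2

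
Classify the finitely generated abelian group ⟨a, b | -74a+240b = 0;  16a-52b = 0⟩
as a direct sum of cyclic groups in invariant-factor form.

rank_ℚ(R)=2; free=2−2=0
SNF(R) diag = [2, 4] → torsion [2, 4]

Answer: M ≅ ℤ/2 ⊕ ℤ/4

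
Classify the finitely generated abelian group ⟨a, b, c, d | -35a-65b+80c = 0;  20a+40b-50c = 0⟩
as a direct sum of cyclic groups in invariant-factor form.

Answer: M ≅ ℤ^2 ⊕ ℤ/5 ⊕ ℤ/10

Derivation:
rank_ℚ(R)=2; free=4−2=2
SNF(R) diag = [5, 10] → torsion [5, 10]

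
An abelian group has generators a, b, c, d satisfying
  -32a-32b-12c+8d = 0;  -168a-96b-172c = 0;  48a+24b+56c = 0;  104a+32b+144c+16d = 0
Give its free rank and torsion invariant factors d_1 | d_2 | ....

Answer: M ≅ ℤ/4 ⊕ ℤ/8 ⊕ ℤ/24 ⊕ ℤ/24

Derivation:
rank_ℚ(R)=4; free=4−4=0
SNF(R) diag = [4, 8, 24, 24] → torsion [4, 8, 24, 24]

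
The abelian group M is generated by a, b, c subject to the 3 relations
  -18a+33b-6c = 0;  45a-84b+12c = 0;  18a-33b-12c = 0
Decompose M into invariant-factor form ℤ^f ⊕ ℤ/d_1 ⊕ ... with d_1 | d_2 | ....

rank_ℚ(R)=3; free=3−3=0
SNF(R) diag = [3, 9, 18] → torsion [3, 9, 18]

Answer: M ≅ ℤ/3 ⊕ ℤ/9 ⊕ ℤ/18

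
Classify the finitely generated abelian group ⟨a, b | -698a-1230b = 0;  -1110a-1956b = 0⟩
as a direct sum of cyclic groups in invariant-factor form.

Answer: M ≅ ℤ/2 ⊕ ℤ/6

Derivation:
rank_ℚ(R)=2; free=2−2=0
SNF(R) diag = [2, 6] → torsion [2, 6]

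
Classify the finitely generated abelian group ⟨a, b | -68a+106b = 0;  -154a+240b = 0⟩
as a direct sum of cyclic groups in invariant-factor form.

Answer: M ≅ ℤ/2 ⊕ ℤ/2

Derivation:
rank_ℚ(R)=2; free=2−2=0
SNF(R) diag = [2, 2] → torsion [2, 2]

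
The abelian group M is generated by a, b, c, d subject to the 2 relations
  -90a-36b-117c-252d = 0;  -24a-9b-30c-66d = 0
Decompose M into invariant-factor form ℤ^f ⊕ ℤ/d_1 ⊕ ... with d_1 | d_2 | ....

Answer: M ≅ ℤ^2 ⊕ ℤ/3 ⊕ ℤ/9

Derivation:
rank_ℚ(R)=2; free=4−2=2
SNF(R) diag = [3, 9] → torsion [3, 9]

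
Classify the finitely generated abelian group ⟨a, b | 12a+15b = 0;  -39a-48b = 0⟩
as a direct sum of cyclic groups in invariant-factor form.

rank_ℚ(R)=2; free=2−2=0
SNF(R) diag = [3, 3] → torsion [3, 3]

Answer: M ≅ ℤ/3 ⊕ ℤ/3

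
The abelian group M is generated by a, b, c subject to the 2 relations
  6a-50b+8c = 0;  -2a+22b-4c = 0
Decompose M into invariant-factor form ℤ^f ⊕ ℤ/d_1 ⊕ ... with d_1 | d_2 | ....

Answer: M ≅ ℤ^1 ⊕ ℤ/2 ⊕ ℤ/4

Derivation:
rank_ℚ(R)=2; free=3−2=1
SNF(R) diag = [2, 4] → torsion [2, 4]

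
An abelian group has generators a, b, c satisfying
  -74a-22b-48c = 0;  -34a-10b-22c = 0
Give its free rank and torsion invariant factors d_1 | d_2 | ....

Answer: M ≅ ℤ^1 ⊕ ℤ/2 ⊕ ℤ/2

Derivation:
rank_ℚ(R)=2; free=3−2=1
SNF(R) diag = [2, 2] → torsion [2, 2]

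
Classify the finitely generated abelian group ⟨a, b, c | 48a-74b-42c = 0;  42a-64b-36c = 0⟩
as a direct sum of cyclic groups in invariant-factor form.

Answer: M ≅ ℤ^1 ⊕ ℤ/2 ⊕ ℤ/6

Derivation:
rank_ℚ(R)=2; free=3−2=1
SNF(R) diag = [2, 6] → torsion [2, 6]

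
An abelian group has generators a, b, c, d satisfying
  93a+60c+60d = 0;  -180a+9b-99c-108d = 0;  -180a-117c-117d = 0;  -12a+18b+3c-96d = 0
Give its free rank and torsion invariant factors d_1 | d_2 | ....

Answer: M ≅ ℤ/3 ⊕ ℤ/9 ⊕ ℤ/27 ⊕ ℤ/81

Derivation:
rank_ℚ(R)=4; free=4−4=0
SNF(R) diag = [3, 9, 27, 81] → torsion [3, 9, 27, 81]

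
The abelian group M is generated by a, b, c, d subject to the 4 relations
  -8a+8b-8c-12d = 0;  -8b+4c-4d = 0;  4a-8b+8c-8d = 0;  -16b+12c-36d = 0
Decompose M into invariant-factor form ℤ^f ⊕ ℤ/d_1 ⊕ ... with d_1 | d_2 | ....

Answer: M ≅ ℤ/4 ⊕ ℤ/4 ⊕ ℤ/4 ⊕ ℤ/8

Derivation:
rank_ℚ(R)=4; free=4−4=0
SNF(R) diag = [4, 4, 4, 8] → torsion [4, 4, 4, 8]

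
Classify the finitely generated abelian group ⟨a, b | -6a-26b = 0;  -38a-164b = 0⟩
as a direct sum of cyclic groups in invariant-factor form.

Answer: M ≅ ℤ/2 ⊕ ℤ/2

Derivation:
rank_ℚ(R)=2; free=2−2=0
SNF(R) diag = [2, 2] → torsion [2, 2]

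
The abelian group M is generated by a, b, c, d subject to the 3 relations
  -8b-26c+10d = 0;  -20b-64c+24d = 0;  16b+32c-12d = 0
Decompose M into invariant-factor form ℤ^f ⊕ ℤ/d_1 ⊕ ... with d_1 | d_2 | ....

rank_ℚ(R)=3; free=4−3=1
SNF(R) diag = [2, 4, 12] → torsion [2, 4, 12]

Answer: M ≅ ℤ^1 ⊕ ℤ/2 ⊕ ℤ/4 ⊕ ℤ/12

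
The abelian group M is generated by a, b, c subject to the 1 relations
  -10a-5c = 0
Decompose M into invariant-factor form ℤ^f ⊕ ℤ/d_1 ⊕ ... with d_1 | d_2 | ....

rank_ℚ(R)=1; free=3−1=2
SNF(R) diag = [5] → torsion [5]

Answer: M ≅ ℤ^2 ⊕ ℤ/5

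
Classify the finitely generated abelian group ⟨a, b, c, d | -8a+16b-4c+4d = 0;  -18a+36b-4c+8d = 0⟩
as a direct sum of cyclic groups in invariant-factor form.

rank_ℚ(R)=2; free=4−2=2
SNF(R) diag = [2, 4] → torsion [2, 4]

Answer: M ≅ ℤ^2 ⊕ ℤ/2 ⊕ ℤ/4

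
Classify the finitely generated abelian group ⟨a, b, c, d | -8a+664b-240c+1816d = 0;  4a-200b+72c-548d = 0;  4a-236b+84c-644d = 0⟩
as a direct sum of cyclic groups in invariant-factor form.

rank_ℚ(R)=3; free=4−3=1
SNF(R) diag = [4, 12, 24] → torsion [4, 12, 24]

Answer: M ≅ ℤ^1 ⊕ ℤ/4 ⊕ ℤ/12 ⊕ ℤ/24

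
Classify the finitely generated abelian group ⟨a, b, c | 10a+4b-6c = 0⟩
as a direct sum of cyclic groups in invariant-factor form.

rank_ℚ(R)=1; free=3−1=2
SNF(R) diag = [2] → torsion [2]

Answer: M ≅ ℤ^2 ⊕ ℤ/2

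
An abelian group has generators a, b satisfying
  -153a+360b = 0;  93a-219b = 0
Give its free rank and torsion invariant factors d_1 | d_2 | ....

rank_ℚ(R)=2; free=2−2=0
SNF(R) diag = [3, 9] → torsion [3, 9]

Answer: M ≅ ℤ/3 ⊕ ℤ/9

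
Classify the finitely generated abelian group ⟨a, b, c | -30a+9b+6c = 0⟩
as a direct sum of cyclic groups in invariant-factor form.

Answer: M ≅ ℤ^2 ⊕ ℤ/3

Derivation:
rank_ℚ(R)=1; free=3−1=2
SNF(R) diag = [3] → torsion [3]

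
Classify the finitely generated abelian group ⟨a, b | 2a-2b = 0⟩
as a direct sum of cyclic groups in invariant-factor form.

Answer: M ≅ ℤ^1 ⊕ ℤ/2

Derivation:
rank_ℚ(R)=1; free=2−1=1
SNF(R) diag = [2] → torsion [2]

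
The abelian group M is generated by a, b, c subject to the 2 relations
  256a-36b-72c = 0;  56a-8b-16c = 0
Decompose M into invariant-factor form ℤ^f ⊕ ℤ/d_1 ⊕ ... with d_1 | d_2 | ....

rank_ℚ(R)=2; free=3−2=1
SNF(R) diag = [4, 8] → torsion [4, 8]

Answer: M ≅ ℤ^1 ⊕ ℤ/4 ⊕ ℤ/8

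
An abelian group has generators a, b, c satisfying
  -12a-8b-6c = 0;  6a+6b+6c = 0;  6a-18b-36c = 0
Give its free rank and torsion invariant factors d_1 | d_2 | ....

Answer: M ≅ ℤ/2 ⊕ ℤ/6 ⊕ ℤ/12

Derivation:
rank_ℚ(R)=3; free=3−3=0
SNF(R) diag = [2, 6, 12] → torsion [2, 6, 12]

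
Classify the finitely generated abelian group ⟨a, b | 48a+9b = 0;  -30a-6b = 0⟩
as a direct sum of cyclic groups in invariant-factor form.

Answer: M ≅ ℤ/3 ⊕ ℤ/6

Derivation:
rank_ℚ(R)=2; free=2−2=0
SNF(R) diag = [3, 6] → torsion [3, 6]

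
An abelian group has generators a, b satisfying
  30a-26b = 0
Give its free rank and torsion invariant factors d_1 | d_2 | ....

rank_ℚ(R)=1; free=2−1=1
SNF(R) diag = [2] → torsion [2]

Answer: M ≅ ℤ^1 ⊕ ℤ/2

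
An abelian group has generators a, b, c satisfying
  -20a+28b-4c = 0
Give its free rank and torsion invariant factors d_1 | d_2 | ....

Answer: M ≅ ℤ^2 ⊕ ℤ/4

Derivation:
rank_ℚ(R)=1; free=3−1=2
SNF(R) diag = [4] → torsion [4]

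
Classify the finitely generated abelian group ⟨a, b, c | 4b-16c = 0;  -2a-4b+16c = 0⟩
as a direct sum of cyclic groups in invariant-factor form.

rank_ℚ(R)=2; free=3−2=1
SNF(R) diag = [2, 4] → torsion [2, 4]

Answer: M ≅ ℤ^1 ⊕ ℤ/2 ⊕ ℤ/4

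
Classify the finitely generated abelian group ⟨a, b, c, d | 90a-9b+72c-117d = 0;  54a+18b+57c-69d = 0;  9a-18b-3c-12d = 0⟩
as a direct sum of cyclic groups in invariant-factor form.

rank_ℚ(R)=3; free=4−3=1
SNF(R) diag = [3, 9, 9] → torsion [3, 9, 9]

Answer: M ≅ ℤ^1 ⊕ ℤ/3 ⊕ ℤ/9 ⊕ ℤ/9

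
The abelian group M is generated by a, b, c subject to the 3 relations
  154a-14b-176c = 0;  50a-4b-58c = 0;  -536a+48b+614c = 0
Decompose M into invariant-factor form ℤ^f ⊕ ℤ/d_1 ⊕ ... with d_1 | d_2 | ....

Answer: M ≅ ℤ/2 ⊕ ℤ/2 ⊕ ℤ/6

Derivation:
rank_ℚ(R)=3; free=3−3=0
SNF(R) diag = [2, 2, 6] → torsion [2, 2, 6]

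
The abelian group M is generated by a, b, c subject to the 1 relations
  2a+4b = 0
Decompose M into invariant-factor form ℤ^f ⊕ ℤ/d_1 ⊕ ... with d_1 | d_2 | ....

Answer: M ≅ ℤ^2 ⊕ ℤ/2

Derivation:
rank_ℚ(R)=1; free=3−1=2
SNF(R) diag = [2] → torsion [2]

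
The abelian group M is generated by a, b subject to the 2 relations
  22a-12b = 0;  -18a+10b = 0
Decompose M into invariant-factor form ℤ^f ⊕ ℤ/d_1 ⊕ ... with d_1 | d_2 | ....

Answer: M ≅ ℤ/2 ⊕ ℤ/2

Derivation:
rank_ℚ(R)=2; free=2−2=0
SNF(R) diag = [2, 2] → torsion [2, 2]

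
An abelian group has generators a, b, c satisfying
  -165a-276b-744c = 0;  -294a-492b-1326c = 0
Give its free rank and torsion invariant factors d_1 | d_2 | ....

rank_ℚ(R)=2; free=3−2=1
SNF(R) diag = [3, 6] → torsion [3, 6]

Answer: M ≅ ℤ^1 ⊕ ℤ/3 ⊕ ℤ/6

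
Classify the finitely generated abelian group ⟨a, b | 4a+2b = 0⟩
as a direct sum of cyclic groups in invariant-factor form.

Answer: M ≅ ℤ^1 ⊕ ℤ/2

Derivation:
rank_ℚ(R)=1; free=2−1=1
SNF(R) diag = [2] → torsion [2]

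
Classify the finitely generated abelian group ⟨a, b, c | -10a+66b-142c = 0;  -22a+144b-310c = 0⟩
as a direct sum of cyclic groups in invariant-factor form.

Answer: M ≅ ℤ^1 ⊕ ℤ/2 ⊕ ℤ/6

Derivation:
rank_ℚ(R)=2; free=3−2=1
SNF(R) diag = [2, 6] → torsion [2, 6]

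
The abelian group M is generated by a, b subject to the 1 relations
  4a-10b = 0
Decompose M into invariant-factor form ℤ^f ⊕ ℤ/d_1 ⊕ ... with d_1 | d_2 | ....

Answer: M ≅ ℤ^1 ⊕ ℤ/2

Derivation:
rank_ℚ(R)=1; free=2−1=1
SNF(R) diag = [2] → torsion [2]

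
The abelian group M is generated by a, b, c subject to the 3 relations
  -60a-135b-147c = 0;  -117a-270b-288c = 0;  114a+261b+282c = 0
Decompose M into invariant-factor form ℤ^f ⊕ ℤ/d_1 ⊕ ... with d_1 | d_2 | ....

rank_ℚ(R)=3; free=3−3=0
SNF(R) diag = [3, 9, 27] → torsion [3, 9, 27]

Answer: M ≅ ℤ/3 ⊕ ℤ/9 ⊕ ℤ/27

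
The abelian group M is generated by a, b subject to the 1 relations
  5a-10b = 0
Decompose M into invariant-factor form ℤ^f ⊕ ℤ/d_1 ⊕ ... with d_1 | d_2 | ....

rank_ℚ(R)=1; free=2−1=1
SNF(R) diag = [5] → torsion [5]

Answer: M ≅ ℤ^1 ⊕ ℤ/5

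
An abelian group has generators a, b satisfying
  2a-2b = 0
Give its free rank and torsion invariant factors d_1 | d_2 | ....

rank_ℚ(R)=1; free=2−1=1
SNF(R) diag = [2] → torsion [2]

Answer: M ≅ ℤ^1 ⊕ ℤ/2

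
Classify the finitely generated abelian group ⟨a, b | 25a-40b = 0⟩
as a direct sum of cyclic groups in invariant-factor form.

Answer: M ≅ ℤ^1 ⊕ ℤ/5

Derivation:
rank_ℚ(R)=1; free=2−1=1
SNF(R) diag = [5] → torsion [5]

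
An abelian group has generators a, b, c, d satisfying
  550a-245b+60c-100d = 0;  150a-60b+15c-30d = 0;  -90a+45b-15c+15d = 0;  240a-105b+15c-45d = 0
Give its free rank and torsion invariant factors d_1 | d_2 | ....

rank_ℚ(R)=4; free=4−4=0
SNF(R) diag = [5, 15, 15, 30] → torsion [5, 15, 15, 30]

Answer: M ≅ ℤ/5 ⊕ ℤ/15 ⊕ ℤ/15 ⊕ ℤ/30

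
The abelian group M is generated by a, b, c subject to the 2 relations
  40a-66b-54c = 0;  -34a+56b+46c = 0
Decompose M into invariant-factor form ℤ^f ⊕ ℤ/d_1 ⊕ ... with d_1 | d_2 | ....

rank_ℚ(R)=2; free=3−2=1
SNF(R) diag = [2, 2] → torsion [2, 2]

Answer: M ≅ ℤ^1 ⊕ ℤ/2 ⊕ ℤ/2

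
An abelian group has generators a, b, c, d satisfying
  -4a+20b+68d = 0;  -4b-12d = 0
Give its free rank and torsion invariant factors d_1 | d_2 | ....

Answer: M ≅ ℤ^2 ⊕ ℤ/4 ⊕ ℤ/4

Derivation:
rank_ℚ(R)=2; free=4−2=2
SNF(R) diag = [4, 4] → torsion [4, 4]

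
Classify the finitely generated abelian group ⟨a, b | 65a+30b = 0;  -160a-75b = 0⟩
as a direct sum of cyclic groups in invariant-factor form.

rank_ℚ(R)=2; free=2−2=0
SNF(R) diag = [5, 15] → torsion [5, 15]

Answer: M ≅ ℤ/5 ⊕ ℤ/15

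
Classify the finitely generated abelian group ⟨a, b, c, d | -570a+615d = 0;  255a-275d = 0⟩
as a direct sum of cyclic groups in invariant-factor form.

rank_ℚ(R)=2; free=4−2=2
SNF(R) diag = [5, 15] → torsion [5, 15]

Answer: M ≅ ℤ^2 ⊕ ℤ/5 ⊕ ℤ/15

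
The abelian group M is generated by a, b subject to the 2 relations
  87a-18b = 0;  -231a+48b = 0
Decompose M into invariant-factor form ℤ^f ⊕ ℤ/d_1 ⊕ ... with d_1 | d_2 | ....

Answer: M ≅ ℤ/3 ⊕ ℤ/6

Derivation:
rank_ℚ(R)=2; free=2−2=0
SNF(R) diag = [3, 6] → torsion [3, 6]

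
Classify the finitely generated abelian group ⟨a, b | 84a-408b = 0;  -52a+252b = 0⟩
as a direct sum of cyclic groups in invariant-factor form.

rank_ℚ(R)=2; free=2−2=0
SNF(R) diag = [4, 12] → torsion [4, 12]

Answer: M ≅ ℤ/4 ⊕ ℤ/12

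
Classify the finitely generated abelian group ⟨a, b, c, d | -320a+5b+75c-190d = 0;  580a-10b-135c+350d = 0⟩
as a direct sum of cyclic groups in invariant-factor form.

rank_ℚ(R)=2; free=4−2=2
SNF(R) diag = [5, 15] → torsion [5, 15]

Answer: M ≅ ℤ^2 ⊕ ℤ/5 ⊕ ℤ/15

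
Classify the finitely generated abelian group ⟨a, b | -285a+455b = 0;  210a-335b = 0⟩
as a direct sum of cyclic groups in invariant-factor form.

rank_ℚ(R)=2; free=2−2=0
SNF(R) diag = [5, 15] → torsion [5, 15]

Answer: M ≅ ℤ/5 ⊕ ℤ/15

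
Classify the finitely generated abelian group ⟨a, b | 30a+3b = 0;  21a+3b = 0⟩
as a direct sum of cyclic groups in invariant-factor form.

rank_ℚ(R)=2; free=2−2=0
SNF(R) diag = [3, 9] → torsion [3, 9]

Answer: M ≅ ℤ/3 ⊕ ℤ/9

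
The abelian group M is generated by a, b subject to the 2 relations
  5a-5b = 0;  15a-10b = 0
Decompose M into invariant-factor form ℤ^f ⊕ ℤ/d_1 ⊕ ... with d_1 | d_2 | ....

Answer: M ≅ ℤ/5 ⊕ ℤ/5

Derivation:
rank_ℚ(R)=2; free=2−2=0
SNF(R) diag = [5, 5] → torsion [5, 5]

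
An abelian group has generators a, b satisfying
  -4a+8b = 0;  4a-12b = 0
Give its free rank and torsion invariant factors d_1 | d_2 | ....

rank_ℚ(R)=2; free=2−2=0
SNF(R) diag = [4, 4] → torsion [4, 4]

Answer: M ≅ ℤ/4 ⊕ ℤ/4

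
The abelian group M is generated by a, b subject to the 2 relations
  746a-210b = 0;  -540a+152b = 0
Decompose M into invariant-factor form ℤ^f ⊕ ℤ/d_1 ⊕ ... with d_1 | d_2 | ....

Answer: M ≅ ℤ/2 ⊕ ℤ/4

Derivation:
rank_ℚ(R)=2; free=2−2=0
SNF(R) diag = [2, 4] → torsion [2, 4]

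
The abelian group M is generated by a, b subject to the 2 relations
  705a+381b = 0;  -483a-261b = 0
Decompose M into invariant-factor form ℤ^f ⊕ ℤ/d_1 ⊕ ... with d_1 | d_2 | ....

rank_ℚ(R)=2; free=2−2=0
SNF(R) diag = [3, 6] → torsion [3, 6]

Answer: M ≅ ℤ/3 ⊕ ℤ/6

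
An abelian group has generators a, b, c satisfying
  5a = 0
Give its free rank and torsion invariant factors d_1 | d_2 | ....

rank_ℚ(R)=1; free=3−1=2
SNF(R) diag = [5] → torsion [5]

Answer: M ≅ ℤ^2 ⊕ ℤ/5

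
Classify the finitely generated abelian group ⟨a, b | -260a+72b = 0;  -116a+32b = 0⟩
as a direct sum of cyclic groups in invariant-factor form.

rank_ℚ(R)=2; free=2−2=0
SNF(R) diag = [4, 8] → torsion [4, 8]

Answer: M ≅ ℤ/4 ⊕ ℤ/8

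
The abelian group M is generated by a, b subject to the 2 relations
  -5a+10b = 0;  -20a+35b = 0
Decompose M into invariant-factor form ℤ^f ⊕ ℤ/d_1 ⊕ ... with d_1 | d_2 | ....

rank_ℚ(R)=2; free=2−2=0
SNF(R) diag = [5, 5] → torsion [5, 5]

Answer: M ≅ ℤ/5 ⊕ ℤ/5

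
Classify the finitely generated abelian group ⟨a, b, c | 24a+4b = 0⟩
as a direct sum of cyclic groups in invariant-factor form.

Answer: M ≅ ℤ^2 ⊕ ℤ/4

Derivation:
rank_ℚ(R)=1; free=3−1=2
SNF(R) diag = [4] → torsion [4]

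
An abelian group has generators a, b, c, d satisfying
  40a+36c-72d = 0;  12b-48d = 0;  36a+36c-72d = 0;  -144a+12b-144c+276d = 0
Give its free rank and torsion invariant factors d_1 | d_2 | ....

Answer: M ≅ ℤ/4 ⊕ ℤ/12 ⊕ ℤ/36 ⊕ ℤ/36

Derivation:
rank_ℚ(R)=4; free=4−4=0
SNF(R) diag = [4, 12, 36, 36] → torsion [4, 12, 36, 36]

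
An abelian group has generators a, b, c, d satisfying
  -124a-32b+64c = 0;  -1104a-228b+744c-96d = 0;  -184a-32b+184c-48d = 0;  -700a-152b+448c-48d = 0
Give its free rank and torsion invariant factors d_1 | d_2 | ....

rank_ℚ(R)=4; free=4−4=0
SNF(R) diag = [4, 12, 24, 48] → torsion [4, 12, 24, 48]

Answer: M ≅ ℤ/4 ⊕ ℤ/12 ⊕ ℤ/24 ⊕ ℤ/48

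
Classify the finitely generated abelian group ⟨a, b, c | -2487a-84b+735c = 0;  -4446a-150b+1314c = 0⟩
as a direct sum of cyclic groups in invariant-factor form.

rank_ℚ(R)=2; free=3−2=1
SNF(R) diag = [3, 6] → torsion [3, 6]

Answer: M ≅ ℤ^1 ⊕ ℤ/3 ⊕ ℤ/6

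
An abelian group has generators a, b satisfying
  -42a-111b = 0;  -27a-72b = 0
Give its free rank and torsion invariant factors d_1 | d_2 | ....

rank_ℚ(R)=2; free=2−2=0
SNF(R) diag = [3, 9] → torsion [3, 9]

Answer: M ≅ ℤ/3 ⊕ ℤ/9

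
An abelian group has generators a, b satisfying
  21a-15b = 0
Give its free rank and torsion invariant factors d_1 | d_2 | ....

rank_ℚ(R)=1; free=2−1=1
SNF(R) diag = [3] → torsion [3]

Answer: M ≅ ℤ^1 ⊕ ℤ/3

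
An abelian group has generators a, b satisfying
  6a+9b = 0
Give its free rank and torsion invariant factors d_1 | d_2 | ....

Answer: M ≅ ℤ^1 ⊕ ℤ/3

Derivation:
rank_ℚ(R)=1; free=2−1=1
SNF(R) diag = [3] → torsion [3]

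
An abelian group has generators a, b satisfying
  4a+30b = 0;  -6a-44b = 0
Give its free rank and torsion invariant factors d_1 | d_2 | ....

Answer: M ≅ ℤ/2 ⊕ ℤ/2

Derivation:
rank_ℚ(R)=2; free=2−2=0
SNF(R) diag = [2, 2] → torsion [2, 2]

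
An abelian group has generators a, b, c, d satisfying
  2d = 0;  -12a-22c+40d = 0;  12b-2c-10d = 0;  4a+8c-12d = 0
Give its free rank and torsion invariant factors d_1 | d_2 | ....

rank_ℚ(R)=4; free=4−4=0
SNF(R) diag = [2, 2, 4, 12] → torsion [2, 2, 4, 12]

Answer: M ≅ ℤ/2 ⊕ ℤ/2 ⊕ ℤ/4 ⊕ ℤ/12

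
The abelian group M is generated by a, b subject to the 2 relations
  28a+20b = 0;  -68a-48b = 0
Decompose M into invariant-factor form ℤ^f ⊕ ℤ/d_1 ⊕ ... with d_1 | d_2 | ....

Answer: M ≅ ℤ/4 ⊕ ℤ/4

Derivation:
rank_ℚ(R)=2; free=2−2=0
SNF(R) diag = [4, 4] → torsion [4, 4]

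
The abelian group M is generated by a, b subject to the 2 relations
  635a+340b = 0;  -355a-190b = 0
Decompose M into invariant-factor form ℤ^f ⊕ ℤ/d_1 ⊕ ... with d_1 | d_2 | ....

Answer: M ≅ ℤ/5 ⊕ ℤ/10

Derivation:
rank_ℚ(R)=2; free=2−2=0
SNF(R) diag = [5, 10] → torsion [5, 10]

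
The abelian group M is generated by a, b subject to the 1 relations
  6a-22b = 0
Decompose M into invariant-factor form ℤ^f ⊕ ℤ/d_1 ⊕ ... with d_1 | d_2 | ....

Answer: M ≅ ℤ^1 ⊕ ℤ/2

Derivation:
rank_ℚ(R)=1; free=2−1=1
SNF(R) diag = [2] → torsion [2]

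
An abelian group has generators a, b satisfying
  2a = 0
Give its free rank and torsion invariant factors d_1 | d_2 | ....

Answer: M ≅ ℤ^1 ⊕ ℤ/2

Derivation:
rank_ℚ(R)=1; free=2−1=1
SNF(R) diag = [2] → torsion [2]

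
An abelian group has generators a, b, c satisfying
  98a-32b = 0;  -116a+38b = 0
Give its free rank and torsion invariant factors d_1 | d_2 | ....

rank_ℚ(R)=2; free=3−2=1
SNF(R) diag = [2, 6] → torsion [2, 6]

Answer: M ≅ ℤ^1 ⊕ ℤ/2 ⊕ ℤ/6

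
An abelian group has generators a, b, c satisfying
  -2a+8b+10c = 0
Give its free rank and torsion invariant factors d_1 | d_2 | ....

Answer: M ≅ ℤ^2 ⊕ ℤ/2

Derivation:
rank_ℚ(R)=1; free=3−1=2
SNF(R) diag = [2] → torsion [2]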